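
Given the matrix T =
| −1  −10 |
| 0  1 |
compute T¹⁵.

T² = I (check: tr T = 0 and det T = −1), so T¹⁵ = T since 15 is odd.

[[−1, −10], [0, 1]]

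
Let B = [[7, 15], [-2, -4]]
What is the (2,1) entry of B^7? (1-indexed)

tr B = 3 and det B = 2, so the characteristic polynomial is λ² − (3)λ + (2) with roots 1 and 2.
Eigenvectors give P = [[-5, -3], [2, 1]] with P⁻¹ = [[1, 3], [-2, -5]], and B = P·diag(1, 2)·P⁻¹.
Then B^7 = P·diag(1, 128)·P⁻¹ = [[-5, -384], [2, 128]] · [[1, 3], [-2, -5]] = [[763, 1905], [-254, -634]].

-254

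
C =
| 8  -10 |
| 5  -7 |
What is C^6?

[[1394, -1330], [665, -601]]

tr C = 1 and det C = -6, so the characteristic polynomial is λ² − (1)λ + (-6) with roots -2 and 3.
Eigenvectors give P = [[1, 2], [1, 1]] with P⁻¹ = [[-1, 2], [1, -1]], and C = P·diag(-2, 3)·P⁻¹.
Then C^6 = P·diag(64, 729)·P⁻¹ = [[64, 1458], [64, 729]] · [[-1, 2], [1, -1]] = [[1394, -1330], [665, -601]].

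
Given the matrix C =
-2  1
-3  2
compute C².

[[1, 0], [0, 1]]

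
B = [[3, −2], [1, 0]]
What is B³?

[[15, −14], [7, −6]]

tr B = 3 and det B = 2, so the characteristic polynomial is λ² − (3)λ + (2) with roots 1 and 2.
Eigenvectors give P = [[1, 2], [1, 1]] with P⁻¹ = [[−1, 2], [1, −1]], and B = P·diag(1, 2)·P⁻¹.
Then B³ = P·diag(1, 8)·P⁻¹ = [[1, 16], [1, 8]] · [[−1, 2], [1, −1]] = [[15, −14], [7, −6]].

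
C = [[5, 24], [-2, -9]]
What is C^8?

[[-19679, -78720], [6560, 26241]]

tr C = -4 and det C = 3, so the characteristic polynomial is λ² − (-4)λ + (3) with roots -3 and -1.
Eigenvectors give P = [[-3, 4], [1, -1]] with P⁻¹ = [[1, 4], [1, 3]], and C = P·diag(-3, -1)·P⁻¹.
Then C^8 = P·diag(6561, 1)·P⁻¹ = [[-19683, 4], [6561, -1]] · [[1, 4], [1, 3]] = [[-19679, -78720], [6560, 26241]].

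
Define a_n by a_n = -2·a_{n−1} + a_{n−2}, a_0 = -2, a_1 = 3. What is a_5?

With companion matrix Q = [[-2, 1], [1, 0]], [a_n, a_{n−1}]ᵀ = Q·[a_{n−1}, a_{n−2}]ᵀ, so [a_5, a_4]ᵀ = Q^4·[a_1, a_0]ᵀ.
Q^4 = [[29, -12], [-12, 5]], giving [a_5, a_4]ᵀ = [[111], [-46]].

111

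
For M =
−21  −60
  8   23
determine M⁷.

[[−10941, −32820], [4376, 13127]]

tr M = 2 and det M = −3, so the characteristic polynomial is λ² − (2)λ + (−3) with roots 3 and −1.
Eigenvectors give P = [[−5, −3], [2, 1]] with P⁻¹ = [[1, 3], [−2, −5]], and M = P·diag(3, −1)·P⁻¹.
Then M⁷ = P·diag(2187, −1)·P⁻¹ = [[−10935, 3], [4374, −1]] · [[1, 3], [−2, −5]] = [[−10941, −32820], [4376, 13127]].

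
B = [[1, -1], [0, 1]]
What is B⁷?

B = I + N where N = [[0, -1], [0, 0]] is strictly upper-triangular, so N² = 0.
(I + N)⁷ = I + 7·N = [[1, -7], [0, 1]].

[[1, -7], [0, 1]]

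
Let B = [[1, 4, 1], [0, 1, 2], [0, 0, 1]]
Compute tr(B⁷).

3

B = I + N where N = [[0, 4, 1], [0, 0, 2], [0, 0, 0]] is strictly upper-triangular, so N³ = 0.
(I + N)⁷ = I + 7·N + 21·N² = [[1, 28, 175], [0, 1, 14], [0, 0, 1]].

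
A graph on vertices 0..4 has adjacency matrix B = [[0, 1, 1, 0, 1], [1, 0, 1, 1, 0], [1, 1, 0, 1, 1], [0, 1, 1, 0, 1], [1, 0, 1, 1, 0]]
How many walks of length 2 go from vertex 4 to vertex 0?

The number of length-2 walks from vertex 4 to vertex 0 is entry (4,0) of B², where B is the adjacency matrix.
B² = [[3, 1, 2, 3, 1], [1, 3, 2, 1, 3], [2, 2, 4, 2, 2], [3, 1, 2, 3, 1], [1, 3, 2, 1, 3]]

1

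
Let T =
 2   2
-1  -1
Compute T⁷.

[[2, 2], [-1, -1]]

T² = T (a projection; rank 1, trace 1), so T⁷ = T.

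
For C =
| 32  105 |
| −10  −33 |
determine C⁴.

[[−374, −1365], [130, 471]]

tr C = −1 and det C = −6, so the characteristic polynomial is λ² − (−1)λ + (−6) with roots 2 and −3.
Eigenvectors give P = [[7, −3], [−2, 1]] with P⁻¹ = [[1, 3], [2, 7]], and C = P·diag(2, −3)·P⁻¹.
Then C⁴ = P·diag(16, 81)·P⁻¹ = [[112, −243], [−32, 81]] · [[1, 3], [2, 7]] = [[−374, −1365], [130, 471]].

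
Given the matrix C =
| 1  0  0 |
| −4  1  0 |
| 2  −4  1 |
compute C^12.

[[1, 0, 0], [−48, 1, 0], [1080, −48, 1]]

C = I + N where N = [[0, 0, 0], [−4, 0, 0], [2, −4, 0]] is strictly lower-triangular, so N^3 = 0.
(I + N)^12 = I + 12·N + 66·N^2 = [[1, 0, 0], [−48, 1, 0], [1080, −48, 1]].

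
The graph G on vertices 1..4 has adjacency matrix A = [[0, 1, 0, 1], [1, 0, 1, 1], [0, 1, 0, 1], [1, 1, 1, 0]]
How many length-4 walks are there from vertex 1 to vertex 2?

The number of length-4 walks from vertex 1 to vertex 2 is entry (1,2) of A⁴, where A is the adjacency matrix.
A² = [[2, 1, 2, 1], [1, 3, 1, 2], [2, 1, 2, 1], [1, 2, 1, 3]]
A³ = [[2, 5, 2, 5], [5, 4, 5, 5], [2, 5, 2, 5], [5, 5, 5, 4]]
A⁴ = [[10, 9, 10, 9], [9, 15, 9, 14], [10, 9, 10, 9], [9, 14, 9, 15]]

9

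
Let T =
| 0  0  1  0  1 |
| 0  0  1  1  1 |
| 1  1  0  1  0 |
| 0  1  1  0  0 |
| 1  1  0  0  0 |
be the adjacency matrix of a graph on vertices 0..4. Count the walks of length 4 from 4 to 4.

The number of length-4 walks from vertex 4 to vertex 4 is entry (4,4) of T⁴, where T is the adjacency matrix.
T² = [[2, 2, 0, 1, 0], [2, 3, 1, 1, 0], [0, 1, 3, 1, 2], [1, 1, 1, 2, 1], [0, 0, 2, 1, 2]]
T³ = [[0, 1, 5, 2, 4], [1, 2, 6, 4, 5], [5, 6, 2, 4, 1], [2, 4, 4, 2, 2], [4, 5, 1, 2, 0]]
T⁴ = [[9, 11, 3, 6, 1], [11, 15, 7, 8, 3], [3, 7, 15, 8, 11], [6, 8, 8, 8, 6], [1, 3, 11, 6, 9]]

9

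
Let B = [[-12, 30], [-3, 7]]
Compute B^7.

[[-20718, 61770], [-6177, 18403]]

tr B = -5 and det B = 6, so the characteristic polynomial is λ² − (-5)λ + (6) with roots -3 and -2.
Eigenvectors give P = [[10, 3], [3, 1]] with P⁻¹ = [[1, -3], [-3, 10]], and B = P·diag(-3, -2)·P⁻¹.
Then B^7 = P·diag(-2187, -128)·P⁻¹ = [[-21870, -384], [-6561, -128]] · [[1, -3], [-3, 10]] = [[-20718, 61770], [-6177, 18403]].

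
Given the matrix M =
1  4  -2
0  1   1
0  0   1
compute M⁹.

M = I + N where N = [[0, 4, -2], [0, 0, 1], [0, 0, 0]] is strictly upper-triangular, so N³ = 0.
(I + N)⁹ = I + 9·N + 36·N² = [[1, 36, 126], [0, 1, 9], [0, 0, 1]].

[[1, 36, 126], [0, 1, 9], [0, 0, 1]]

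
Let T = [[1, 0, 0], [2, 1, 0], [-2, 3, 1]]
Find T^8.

[[1, 0, 0], [16, 1, 0], [152, 24, 1]]

T = I + N where N = [[0, 0, 0], [2, 0, 0], [-2, 3, 0]] is strictly lower-triangular, so N^3 = 0.
(I + N)^8 = I + 8·N + 28·N^2 = [[1, 0, 0], [16, 1, 0], [152, 24, 1]].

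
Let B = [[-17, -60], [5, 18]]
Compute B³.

[[-113, -420], [35, 132]]

tr B = 1 and det B = -6, so the characteristic polynomial is λ² − (1)λ + (-6) with roots -2 and 3.
Eigenvectors give P = [[4, -3], [-1, 1]] with P⁻¹ = [[1, 3], [1, 4]], and B = P·diag(-2, 3)·P⁻¹.
Then B³ = P·diag(-8, 27)·P⁻¹ = [[-32, -81], [8, 27]] · [[1, 3], [1, 4]] = [[-113, -420], [35, 132]].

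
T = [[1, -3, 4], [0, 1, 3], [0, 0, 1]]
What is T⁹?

[[1, -27, -288], [0, 1, 27], [0, 0, 1]]

T = I + N where N = [[0, -3, 4], [0, 0, 3], [0, 0, 0]] is strictly upper-triangular, so N³ = 0.
(I + N)⁹ = I + 9·N + 36·N² = [[1, -27, -288], [0, 1, 27], [0, 0, 1]].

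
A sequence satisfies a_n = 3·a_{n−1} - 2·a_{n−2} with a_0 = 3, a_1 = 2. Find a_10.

With companion matrix M = [[3, -2], [1, 0]], [a_n, a_{n−1}]ᵀ = M·[a_{n−1}, a_{n−2}]ᵀ, so [a_10, a_9]ᵀ = M⁹·[a_1, a_0]ᵀ.
M⁹ = [[1023, -1022], [511, -510]], giving [a_10, a_9]ᵀ = [[-1020], [-508]].

-1020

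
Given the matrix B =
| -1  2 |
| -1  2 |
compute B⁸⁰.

[[-1, 2], [-1, 2]]

B² = B (a projection; rank 1, trace 1), so B⁸⁰ = B.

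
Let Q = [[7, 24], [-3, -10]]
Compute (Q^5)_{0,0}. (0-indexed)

247

tr Q = -3 and det Q = 2, so the characteristic polynomial is λ² − (-3)λ + (2) with roots -1 and -2.
Eigenvectors give P = [[-3, -8], [1, 3]] with P⁻¹ = [[-3, -8], [1, 3]], and Q = P·diag(-1, -2)·P⁻¹.
Then Q^5 = P·diag(-1, -32)·P⁻¹ = [[3, 256], [-1, -96]] · [[-3, -8], [1, 3]] = [[247, 744], [-93, -280]].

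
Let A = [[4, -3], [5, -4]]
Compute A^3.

A² = I (check: tr A = 0 and det A = -1), so A^3 = A since 3 is odd.

[[4, -3], [5, -4]]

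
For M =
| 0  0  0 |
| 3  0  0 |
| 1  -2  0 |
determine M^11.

[[0, 0, 0], [0, 0, 0], [0, 0, 0]]

M is strictly triangular, hence nilpotent: M^3 = 0, so M^11 = 0.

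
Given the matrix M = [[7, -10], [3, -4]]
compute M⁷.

[[763, -1270], [381, -634]]

tr M = 3 and det M = 2, so the characteristic polynomial is λ² − (3)λ + (2) with roots 1 and 2.
Eigenvectors give P = [[-5, 2], [-3, 1]] with P⁻¹ = [[1, -2], [3, -5]], and M = P·diag(1, 2)·P⁻¹.
Then M⁷ = P·diag(1, 128)·P⁻¹ = [[-5, 256], [-3, 128]] · [[1, -2], [3, -5]] = [[763, -1270], [381, -634]].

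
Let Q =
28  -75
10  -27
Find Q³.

tr Q = 1 and det Q = -6, so the characteristic polynomial is λ² − (1)λ + (-6) with roots 3 and -2.
Eigenvectors give P = [[3, -5], [1, -2]] with P⁻¹ = [[2, -5], [1, -3]], and Q = P·diag(3, -2)·P⁻¹.
Then Q³ = P·diag(27, -8)·P⁻¹ = [[81, 40], [27, 16]] · [[2, -5], [1, -3]] = [[202, -525], [70, -183]].

[[202, -525], [70, -183]]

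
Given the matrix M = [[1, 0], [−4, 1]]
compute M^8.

[[1, 0], [−32, 1]]

M = I + N where N = [[0, 0], [−4, 0]] is strictly lower-triangular, so N^2 = 0.
(I + N)^8 = I + 8·N = [[1, 0], [−32, 1]].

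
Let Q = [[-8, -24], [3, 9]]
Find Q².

Q² = Q (a projection; rank 1, trace 1), so Q² = Q.

[[-8, -24], [3, 9]]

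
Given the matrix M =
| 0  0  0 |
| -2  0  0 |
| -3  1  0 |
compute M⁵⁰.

[[0, 0, 0], [0, 0, 0], [0, 0, 0]]

M is strictly triangular, hence nilpotent: M³ = 0, so M⁵⁰ = 0.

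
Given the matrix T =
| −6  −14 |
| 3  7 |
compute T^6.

[[−6, −14], [3, 7]]

T² = T (a projection; rank 1, trace 1), so T^6 = T.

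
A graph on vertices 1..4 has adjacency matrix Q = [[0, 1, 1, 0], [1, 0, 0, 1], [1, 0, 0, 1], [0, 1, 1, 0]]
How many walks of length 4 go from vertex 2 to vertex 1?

0

The number of length-4 walks from vertex 2 to vertex 1 is entry (2,1) of Q^4, where Q is the adjacency matrix.
Q^2 = [[2, 0, 0, 2], [0, 2, 2, 0], [0, 2, 2, 0], [2, 0, 0, 2]]
Q^3 = [[0, 4, 4, 0], [4, 0, 0, 4], [4, 0, 0, 4], [0, 4, 4, 0]]
Q^4 = [[8, 0, 0, 8], [0, 8, 8, 0], [0, 8, 8, 0], [8, 0, 0, 8]]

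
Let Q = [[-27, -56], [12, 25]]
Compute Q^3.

tr Q = -2 and det Q = -3, so the characteristic polynomial is λ² − (-2)λ + (-3) with roots -3 and 1.
Eigenvectors give P = [[7, -2], [-3, 1]] with P⁻¹ = [[1, 2], [3, 7]], and Q = P·diag(-3, 1)·P⁻¹.
Then Q^3 = P·diag(-27, 1)·P⁻¹ = [[-189, -2], [81, 1]] · [[1, 2], [3, 7]] = [[-195, -392], [84, 169]].

[[-195, -392], [84, 169]]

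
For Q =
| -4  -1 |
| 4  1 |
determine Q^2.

[[12, 3], [-12, -3]]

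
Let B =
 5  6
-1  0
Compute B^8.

tr B = 5 and det B = 6, so the characteristic polynomial is λ² − (5)λ + (6) with roots 2 and 3.
Eigenvectors give P = [[2, -3], [-1, 1]] with P⁻¹ = [[-1, -3], [-1, -2]], and B = P·diag(2, 3)·P⁻¹.
Then B^8 = P·diag(256, 6561)·P⁻¹ = [[512, -19683], [-256, 6561]] · [[-1, -3], [-1, -2]] = [[19171, 37830], [-6305, -12354]].

[[19171, 37830], [-6305, -12354]]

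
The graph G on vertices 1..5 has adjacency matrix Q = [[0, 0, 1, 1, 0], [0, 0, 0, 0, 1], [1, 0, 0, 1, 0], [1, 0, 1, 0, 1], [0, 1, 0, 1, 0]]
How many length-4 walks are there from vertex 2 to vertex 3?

The number of length-4 walks from vertex 2 to vertex 3 is entry (2,3) of Q^4, where Q is the adjacency matrix.
Q^2 = [[2, 0, 1, 1, 1], [0, 1, 0, 1, 0], [1, 0, 2, 1, 1], [1, 1, 1, 3, 0], [1, 0, 1, 0, 2]]
Q^3 = [[2, 1, 3, 4, 1], [1, 0, 1, 0, 2], [3, 1, 2, 4, 1], [4, 0, 4, 2, 4], [1, 2, 1, 4, 0]]
Q^4 = [[7, 1, 6, 6, 5], [1, 2, 1, 4, 0], [6, 1, 7, 6, 5], [6, 4, 6, 12, 2], [5, 0, 5, 2, 6]]

1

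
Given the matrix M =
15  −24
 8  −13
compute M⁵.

tr M = 2 and det M = −3, so the characteristic polynomial is λ² − (2)λ + (−3) with roots −1 and 3.
Eigenvectors give P = [[−3, 2], [−2, 1]] with P⁻¹ = [[1, −2], [2, −3]], and M = P·diag(−1, 3)·P⁻¹.
Then M⁵ = P·diag(−1, 243)·P⁻¹ = [[3, 486], [2, 243]] · [[1, −2], [2, −3]] = [[975, −1464], [488, −733]].

[[975, −1464], [488, −733]]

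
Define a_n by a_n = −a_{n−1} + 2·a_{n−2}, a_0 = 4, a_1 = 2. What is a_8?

With companion matrix B = [[−1, 2], [1, 0]], [a_n, a_{n−1}]ᵀ = B·[a_{n−1}, a_{n−2}]ᵀ, so [a_8, a_7]ᵀ = B⁷·[a_1, a_0]ᵀ.
B⁷ = [[−85, 86], [43, −42]], giving [a_8, a_7]ᵀ = [[174], [−82]].

174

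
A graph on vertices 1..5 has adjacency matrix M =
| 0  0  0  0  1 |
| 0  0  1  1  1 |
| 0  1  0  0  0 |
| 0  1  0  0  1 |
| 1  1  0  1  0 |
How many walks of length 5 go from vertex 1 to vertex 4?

The number of length-5 walks from vertex 1 to vertex 4 is entry (1,4) of M^5, where M is the adjacency matrix.
M^2 = [[1, 1, 0, 1, 0], [1, 3, 0, 1, 1], [0, 0, 1, 1, 1], [1, 1, 1, 2, 1], [0, 1, 1, 1, 3]]
M^3 = [[0, 1, 1, 1, 3], [1, 2, 3, 4, 5], [1, 3, 0, 1, 1], [1, 4, 1, 2, 4], [3, 5, 1, 4, 2]]
M^4 = [[3, 5, 1, 4, 2], [5, 12, 2, 7, 7], [1, 2, 3, 4, 5], [4, 7, 4, 8, 7], [2, 7, 5, 7, 12]]
M^5 = [[2, 7, 5, 7, 12], [7, 16, 12, 19, 24], [5, 12, 2, 7, 7], [7, 19, 7, 14, 19], [12, 24, 7, 19, 16]]

7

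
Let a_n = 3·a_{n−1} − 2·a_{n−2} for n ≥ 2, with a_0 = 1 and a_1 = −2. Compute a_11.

−6140

With companion matrix T = [[3, −2], [1, 0]], [a_n, a_{n−1}]ᵀ = T·[a_{n−1}, a_{n−2}]ᵀ, so [a_11, a_10]ᵀ = T¹⁰·[a_1, a_0]ᵀ.
T¹⁰ = [[2047, −2046], [1023, −1022]], giving [a_11, a_10]ᵀ = [[−6140], [−3068]].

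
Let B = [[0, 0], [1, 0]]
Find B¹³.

[[0, 0], [0, 0]]

B is strictly triangular, hence nilpotent: B² = 0, so B¹³ = 0.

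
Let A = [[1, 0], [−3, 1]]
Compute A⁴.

A = I + N where N = [[0, 0], [−3, 0]] is strictly lower-triangular, so N² = 0.
(I + N)⁴ = I + 4·N = [[1, 0], [−12, 1]].

[[1, 0], [−12, 1]]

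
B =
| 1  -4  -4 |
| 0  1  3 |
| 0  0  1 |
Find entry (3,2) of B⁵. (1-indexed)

0

B = I + N where N = [[0, -4, -4], [0, 0, 3], [0, 0, 0]] is strictly upper-triangular, so N³ = 0.
(I + N)⁵ = I + 5·N + 10·N² = [[1, -20, -140], [0, 1, 15], [0, 0, 1]].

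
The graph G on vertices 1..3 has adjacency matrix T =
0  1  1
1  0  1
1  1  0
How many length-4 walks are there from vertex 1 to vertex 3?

5

The number of length-4 walks from vertex 1 to vertex 3 is entry (1,3) of T⁴, where T is the adjacency matrix.
T² = [[2, 1, 1], [1, 2, 1], [1, 1, 2]]
T³ = [[2, 3, 3], [3, 2, 3], [3, 3, 2]]
T⁴ = [[6, 5, 5], [5, 6, 5], [5, 5, 6]]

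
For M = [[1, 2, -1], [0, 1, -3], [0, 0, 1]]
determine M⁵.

[[1, 10, -65], [0, 1, -15], [0, 0, 1]]

M = I + N where N = [[0, 2, -1], [0, 0, -3], [0, 0, 0]] is strictly upper-triangular, so N³ = 0.
(I + N)⁵ = I + 5·N + 10·N² = [[1, 10, -65], [0, 1, -15], [0, 0, 1]].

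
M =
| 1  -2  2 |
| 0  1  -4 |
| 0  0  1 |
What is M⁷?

M = I + N where N = [[0, -2, 2], [0, 0, -4], [0, 0, 0]] is strictly upper-triangular, so N³ = 0.
(I + N)⁷ = I + 7·N + 21·N² = [[1, -14, 182], [0, 1, -28], [0, 0, 1]].

[[1, -14, 182], [0, 1, -28], [0, 0, 1]]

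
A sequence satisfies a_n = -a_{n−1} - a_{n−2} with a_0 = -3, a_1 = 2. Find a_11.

1

With companion matrix C = [[-1, -1], [1, 0]], [a_n, a_{n−1}]ᵀ = C·[a_{n−1}, a_{n−2}]ᵀ, so [a_11, a_10]ᵀ = C¹⁰·[a_1, a_0]ᵀ.
C¹⁰ = [[-1, -1], [1, 0]], giving [a_11, a_10]ᵀ = [[1], [2]].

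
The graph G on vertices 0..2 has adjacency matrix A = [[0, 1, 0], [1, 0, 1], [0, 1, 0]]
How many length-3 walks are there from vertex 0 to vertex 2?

0

The number of length-3 walks from vertex 0 to vertex 2 is entry (0,2) of A^3, where A is the adjacency matrix.
A^2 = [[1, 0, 1], [0, 2, 0], [1, 0, 1]]
A^3 = [[0, 2, 0], [2, 0, 2], [0, 2, 0]]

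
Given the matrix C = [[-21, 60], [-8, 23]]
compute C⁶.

[[-3639, 10920], [-1456, 4369]]

tr C = 2 and det C = -3, so the characteristic polynomial is λ² − (2)λ + (-3) with roots 3 and -1.
Eigenvectors give P = [[-5, 3], [-2, 1]] with P⁻¹ = [[1, -3], [2, -5]], and C = P·diag(3, -1)·P⁻¹.
Then C⁶ = P·diag(729, 1)·P⁻¹ = [[-3645, 3], [-1458, 1]] · [[1, -3], [2, -5]] = [[-3639, 10920], [-1456, 4369]].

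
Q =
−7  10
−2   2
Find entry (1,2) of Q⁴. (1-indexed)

−650

tr Q = −5 and det Q = 6, so the characteristic polynomial is λ² − (−5)λ + (6) with roots −3 and −2.
Eigenvectors give P = [[−5, 2], [−2, 1]] with P⁻¹ = [[−1, 2], [−2, 5]], and Q = P·diag(−3, −2)·P⁻¹.
Then Q⁴ = P·diag(81, 16)·P⁻¹ = [[−405, 32], [−162, 16]] · [[−1, 2], [−2, 5]] = [[341, −650], [130, −244]].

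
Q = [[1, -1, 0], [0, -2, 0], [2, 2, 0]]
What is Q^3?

[[1, -3, 0], [0, -8, 0], [2, 10, 0]]

Q^2 = [[1, 1, 0], [0, 4, 0], [2, -6, 0]]
Q^3 = [[1, -3, 0], [0, -8, 0], [2, 10, 0]]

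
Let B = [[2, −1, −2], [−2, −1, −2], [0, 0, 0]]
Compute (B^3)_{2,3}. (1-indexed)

−2

B^2 = [[6, −1, −2], [−2, 3, 6], [0, 0, 0]]
B^3 = [[14, −5, −10], [−10, −1, −2], [0, 0, 0]]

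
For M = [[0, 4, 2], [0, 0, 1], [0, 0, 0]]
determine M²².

[[0, 0, 0], [0, 0, 0], [0, 0, 0]]

M is strictly triangular, hence nilpotent: M³ = 0, so M²² = 0.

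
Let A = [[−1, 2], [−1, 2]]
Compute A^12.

A² = A (a projection; rank 1, trace 1), so A^12 = A.

[[−1, 2], [−1, 2]]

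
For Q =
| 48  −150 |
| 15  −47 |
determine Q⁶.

tr Q = 1 and det Q = −6, so the characteristic polynomial is λ² − (1)λ + (−6) with roots 3 and −2.
Eigenvectors give P = [[10, 3], [3, 1]] with P⁻¹ = [[1, −3], [−3, 10]], and Q = P·diag(3, −2)·P⁻¹.
Then Q⁶ = P·diag(729, 64)·P⁻¹ = [[7290, 192], [2187, 64]] · [[1, −3], [−3, 10]] = [[6714, −19950], [1995, −5921]].

[[6714, −19950], [1995, −5921]]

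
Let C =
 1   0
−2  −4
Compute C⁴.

[[1, 0], [102, 256]]

C² = [[1, 0], [6, 16]]
C³ = [[1, 0], [−26, −64]]
C⁴ = [[1, 0], [102, 256]]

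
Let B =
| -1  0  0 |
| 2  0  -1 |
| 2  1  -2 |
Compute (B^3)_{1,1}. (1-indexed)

-1

B^2 = [[1, 0, 0], [-4, -1, 2], [-4, -2, 3]]
B^3 = [[-1, 0, 0], [6, 2, -3], [6, 3, -4]]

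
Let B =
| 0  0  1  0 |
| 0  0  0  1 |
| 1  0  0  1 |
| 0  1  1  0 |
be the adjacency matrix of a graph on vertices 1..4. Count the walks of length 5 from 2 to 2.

The number of length-5 walks from vertex 2 to vertex 2 is entry (2,2) of B⁵, where B is the adjacency matrix.
B² = [[1, 0, 0, 1], [0, 1, 1, 0], [0, 1, 2, 0], [1, 0, 0, 2]]
B³ = [[0, 1, 2, 0], [1, 0, 0, 2], [2, 0, 0, 3], [0, 2, 3, 0]]
B⁴ = [[2, 0, 0, 3], [0, 2, 3, 0], [0, 3, 5, 0], [3, 0, 0, 5]]
B⁵ = [[0, 3, 5, 0], [3, 0, 0, 5], [5, 0, 0, 8], [0, 5, 8, 0]]

0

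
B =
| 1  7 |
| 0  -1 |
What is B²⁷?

B² = I (check: tr B = 0 and det B = -1), so B²⁷ = B since 27 is odd.

[[1, 7], [0, -1]]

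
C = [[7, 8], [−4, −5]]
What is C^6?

[[1457, 1456], [−728, −727]]

tr C = 2 and det C = −3, so the characteristic polynomial is λ² − (2)λ + (−3) with roots 3 and −1.
Eigenvectors give P = [[2, 1], [−1, −1]] with P⁻¹ = [[1, 1], [−1, −2]], and C = P·diag(3, −1)·P⁻¹.
Then C^6 = P·diag(729, 1)·P⁻¹ = [[1458, 1], [−729, −1]] · [[1, 1], [−1, −2]] = [[1457, 1456], [−728, −727]].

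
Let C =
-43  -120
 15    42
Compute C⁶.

tr C = -1 and det C = -6, so the characteristic polynomial is λ² − (-1)λ + (-6) with roots -3 and 2.
Eigenvectors give P = [[-3, -8], [1, 3]] with P⁻¹ = [[-3, -8], [1, 3]], and C = P·diag(-3, 2)·P⁻¹.
Then C⁶ = P·diag(729, 64)·P⁻¹ = [[-2187, -512], [729, 192]] · [[-3, -8], [1, 3]] = [[6049, 15960], [-1995, -5256]].

[[6049, 15960], [-1995, -5256]]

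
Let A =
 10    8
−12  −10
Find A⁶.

[[64, 0], [0, 64]]

tr A = 0 and det A = −4, so the characteristic polynomial is λ² − (0)λ + (−4) with roots 2 and −2.
Eigenvectors give P = [[−1, −2], [1, 3]] with P⁻¹ = [[−3, −2], [1, 1]], and A = P·diag(2, −2)·P⁻¹.
Then A⁶ = P·diag(64, 64)·P⁻¹ = [[−64, −128], [64, 192]] · [[−3, −2], [1, 1]] = [[64, 0], [0, 64]].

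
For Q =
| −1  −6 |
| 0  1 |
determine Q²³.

[[−1, −6], [0, 1]]

Q² = I (check: tr Q = 0 and det Q = −1), so Q²³ = Q since 23 is odd.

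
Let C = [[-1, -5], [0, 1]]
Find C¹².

[[1, 0], [0, 1]]

C² = I (check: tr C = 0 and det C = -1), so C¹² = I since 12 is even.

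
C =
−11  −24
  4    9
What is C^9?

[[−59051, −118104], [19684, 39369]]

tr C = −2 and det C = −3, so the characteristic polynomial is λ² − (−2)λ + (−3) with roots 1 and −3.
Eigenvectors give P = [[−2, −3], [1, 1]] with P⁻¹ = [[1, 3], [−1, −2]], and C = P·diag(1, −3)·P⁻¹.
Then C^9 = P·diag(1, −19683)·P⁻¹ = [[−2, 59049], [1, −19683]] · [[1, 3], [−1, −2]] = [[−59051, −118104], [19684, 39369]].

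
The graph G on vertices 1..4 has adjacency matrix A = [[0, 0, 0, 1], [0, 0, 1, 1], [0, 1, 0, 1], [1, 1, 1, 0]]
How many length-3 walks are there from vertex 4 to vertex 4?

2

The number of length-3 walks from vertex 4 to vertex 4 is entry (4,4) of A³, where A is the adjacency matrix.
A² = [[1, 1, 1, 0], [1, 2, 1, 1], [1, 1, 2, 1], [0, 1, 1, 3]]
A³ = [[0, 1, 1, 3], [1, 2, 3, 4], [1, 3, 2, 4], [3, 4, 4, 2]]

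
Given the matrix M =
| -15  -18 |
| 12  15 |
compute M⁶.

tr M = 0 and det M = -9, so the characteristic polynomial is λ² − (0)λ + (-9) with roots -3 and 3.
Eigenvectors give P = [[3, -1], [-2, 1]] with P⁻¹ = [[1, 1], [2, 3]], and M = P·diag(-3, 3)·P⁻¹.
Then M⁶ = P·diag(729, 729)·P⁻¹ = [[2187, -729], [-1458, 729]] · [[1, 1], [2, 3]] = [[729, 0], [0, 729]].

[[729, 0], [0, 729]]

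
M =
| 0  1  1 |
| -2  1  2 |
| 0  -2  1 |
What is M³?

M² = [[-2, -1, 3], [-2, -5, 2], [4, -4, -3]]
M³ = [[2, -9, -1], [10, -11, -10], [8, 6, -7]]

[[2, -9, -1], [10, -11, -10], [8, 6, -7]]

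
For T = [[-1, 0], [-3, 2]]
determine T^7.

tr T = 1 and det T = -2, so the characteristic polynomial is λ² − (1)λ + (-2) with roots -1 and 2.
Eigenvectors give P = [[1, 0], [1, -1]] with P⁻¹ = [[1, 0], [1, -1]], and T = P·diag(-1, 2)·P⁻¹.
Then T^7 = P·diag(-1, 128)·P⁻¹ = [[-1, 0], [-1, -128]] · [[1, 0], [1, -1]] = [[-1, 0], [-129, 128]].

[[-1, 0], [-129, 128]]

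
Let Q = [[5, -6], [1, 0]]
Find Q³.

[[65, -114], [19, -30]]

tr Q = 5 and det Q = 6, so the characteristic polynomial is λ² − (5)λ + (6) with roots 2 and 3.
Eigenvectors give P = [[-2, 3], [-1, 1]] with P⁻¹ = [[1, -3], [1, -2]], and Q = P·diag(2, 3)·P⁻¹.
Then Q³ = P·diag(8, 27)·P⁻¹ = [[-16, 81], [-8, 27]] · [[1, -3], [1, -2]] = [[65, -114], [19, -30]].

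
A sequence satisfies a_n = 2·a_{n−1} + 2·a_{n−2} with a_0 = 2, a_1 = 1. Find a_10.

With companion matrix M = [[2, 2], [1, 0]], [a_n, a_{n−1}]ᵀ = M·[a_{n−1}, a_{n−2}]ᵀ, so [a_10, a_9]ᵀ = M⁹·[a_1, a_0]ᵀ.
M⁹ = [[6688, 4896], [2448, 1792]], giving [a_10, a_9]ᵀ = [[16480], [6032]].

16480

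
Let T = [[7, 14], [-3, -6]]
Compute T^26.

[[7, 14], [-3, -6]]

T² = T (a projection; rank 1, trace 1), so T^26 = T.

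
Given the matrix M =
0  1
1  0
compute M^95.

[[0, 1], [1, 0]]

M² = I (check: tr M = 0 and det M = -1), so M^95 = M since 95 is odd.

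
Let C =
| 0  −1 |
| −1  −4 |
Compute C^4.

[[17, 72], [72, 305]]

C^2 = [[1, 4], [4, 17]]
C^3 = [[−4, −17], [−17, −72]]
C^4 = [[17, 72], [72, 305]]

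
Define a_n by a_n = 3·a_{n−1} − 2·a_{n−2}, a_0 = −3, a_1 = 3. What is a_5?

With companion matrix C = [[3, −2], [1, 0]], [a_n, a_{n−1}]ᵀ = C·[a_{n−1}, a_{n−2}]ᵀ, so [a_5, a_4]ᵀ = C⁴·[a_1, a_0]ᵀ.
C⁴ = [[31, −30], [15, −14]], giving [a_5, a_4]ᵀ = [[183], [87]].

183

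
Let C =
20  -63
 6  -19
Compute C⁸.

tr C = 1 and det C = -2, so the characteristic polynomial is λ² − (1)λ + (-2) with roots -1 and 2.
Eigenvectors give P = [[3, 7], [1, 2]] with P⁻¹ = [[-2, 7], [1, -3]], and C = P·diag(-1, 2)·P⁻¹.
Then C⁸ = P·diag(1, 256)·P⁻¹ = [[3, 1792], [1, 512]] · [[-2, 7], [1, -3]] = [[1786, -5355], [510, -1529]].

[[1786, -5355], [510, -1529]]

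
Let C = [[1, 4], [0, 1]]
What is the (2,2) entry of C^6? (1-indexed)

C = I + N where N = [[0, 4], [0, 0]] is strictly upper-triangular, so N^2 = 0.
(I + N)^6 = I + 6·N = [[1, 24], [0, 1]].

1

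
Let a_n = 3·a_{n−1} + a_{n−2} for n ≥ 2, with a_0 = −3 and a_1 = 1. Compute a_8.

With companion matrix A = [[3, 1], [1, 0]], [a_n, a_{n−1}]ᵀ = A·[a_{n−1}, a_{n−2}]ᵀ, so [a_8, a_7]ᵀ = A⁷·[a_1, a_0]ᵀ.
A⁷ = [[3927, 1189], [1189, 360]], giving [a_8, a_7]ᵀ = [[360], [109]].

360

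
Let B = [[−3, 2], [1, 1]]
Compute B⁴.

B² = [[11, −4], [−2, 3]]
B³ = [[−37, 18], [9, −1]]
B⁴ = [[129, −56], [−28, 17]]

[[129, −56], [−28, 17]]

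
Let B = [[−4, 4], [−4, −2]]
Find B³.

[[96, 48], [−48, 120]]

B² = [[0, −24], [24, −12]]
B³ = [[96, 48], [−48, 120]]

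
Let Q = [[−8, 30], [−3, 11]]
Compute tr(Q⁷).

129

tr Q = 3 and det Q = 2, so the characteristic polynomial is λ² − (3)λ + (2) with roots 1 and 2.
Eigenvectors give P = [[−10, 3], [−3, 1]] with P⁻¹ = [[−1, 3], [−3, 10]], and Q = P·diag(1, 2)·P⁻¹.
Then Q⁷ = P·diag(1, 128)·P⁻¹ = [[−10, 384], [−3, 128]] · [[−1, 3], [−3, 10]] = [[−1142, 3810], [−381, 1271]].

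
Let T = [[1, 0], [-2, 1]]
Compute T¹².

T = I + N where N = [[0, 0], [-2, 0]] is strictly lower-triangular, so N² = 0.
(I + N)¹² = I + 12·N = [[1, 0], [-24, 1]].

[[1, 0], [-24, 1]]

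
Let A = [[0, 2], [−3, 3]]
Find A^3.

A^2 = [[−6, 6], [−9, 3]]
A^3 = [[−18, 6], [−9, −9]]

[[−18, 6], [−9, −9]]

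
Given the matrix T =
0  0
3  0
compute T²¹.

[[0, 0], [0, 0]]

T is strictly triangular, hence nilpotent: T² = 0, so T²¹ = 0.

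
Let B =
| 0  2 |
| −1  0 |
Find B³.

B² = [[−2, 0], [0, −2]]
B³ = [[0, −4], [2, 0]]

[[0, −4], [2, 0]]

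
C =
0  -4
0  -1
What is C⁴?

C² = [[0, 4], [0, 1]]
C³ = [[0, -4], [0, -1]]
C⁴ = [[0, 4], [0, 1]]

[[0, 4], [0, 1]]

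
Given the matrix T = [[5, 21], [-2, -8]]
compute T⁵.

tr T = -3 and det T = 2, so the characteristic polynomial is λ² − (-3)λ + (2) with roots -2 and -1.
Eigenvectors give P = [[-3, -7], [1, 2]] with P⁻¹ = [[2, 7], [-1, -3]], and T = P·diag(-2, -1)·P⁻¹.
Then T⁵ = P·diag(-32, -1)·P⁻¹ = [[96, 7], [-32, -2]] · [[2, 7], [-1, -3]] = [[185, 651], [-62, -218]].

[[185, 651], [-62, -218]]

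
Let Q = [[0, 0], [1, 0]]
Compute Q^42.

[[0, 0], [0, 0]]

Q is strictly triangular, hence nilpotent: Q^2 = 0, so Q^42 = 0.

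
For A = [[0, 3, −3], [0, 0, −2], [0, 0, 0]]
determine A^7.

A is strictly triangular, hence nilpotent: A^3 = 0, so A^7 = 0.

[[0, 0, 0], [0, 0, 0], [0, 0, 0]]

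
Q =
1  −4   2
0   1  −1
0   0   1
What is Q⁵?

[[1, −20, 50], [0, 1, −5], [0, 0, 1]]

Q = I + N where N = [[0, −4, 2], [0, 0, −1], [0, 0, 0]] is strictly upper-triangular, so N³ = 0.
(I + N)⁵ = I + 5·N + 10·N² = [[1, −20, 50], [0, 1, −5], [0, 0, 1]].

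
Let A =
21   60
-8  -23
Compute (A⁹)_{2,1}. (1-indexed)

-39368

tr A = -2 and det A = -3, so the characteristic polynomial is λ² − (-2)λ + (-3) with roots -3 and 1.
Eigenvectors give P = [[-5, -3], [2, 1]] with P⁻¹ = [[1, 3], [-2, -5]], and A = P·diag(-3, 1)·P⁻¹.
Then A⁹ = P·diag(-19683, 1)·P⁻¹ = [[98415, -3], [-39366, 1]] · [[1, 3], [-2, -5]] = [[98421, 295260], [-39368, -118103]].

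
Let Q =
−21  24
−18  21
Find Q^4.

[[81, 0], [0, 81]]

tr Q = 0 and det Q = −9, so the characteristic polynomial is λ² − (0)λ + (−9) with roots −3 and 3.
Eigenvectors give P = [[4, 1], [3, 1]] with P⁻¹ = [[1, −1], [−3, 4]], and Q = P·diag(−3, 3)·P⁻¹.
Then Q^4 = P·diag(81, 81)·P⁻¹ = [[324, 81], [243, 81]] · [[1, −1], [−3, 4]] = [[81, 0], [0, 81]].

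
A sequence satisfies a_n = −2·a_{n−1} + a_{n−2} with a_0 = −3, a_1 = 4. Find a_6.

With companion matrix Q = [[−2, 1], [1, 0]], [a_n, a_{n−1}]ᵀ = Q·[a_{n−1}, a_{n−2}]ᵀ, so [a_6, a_5]ᵀ = Q⁵·[a_1, a_0]ᵀ.
Q⁵ = [[−70, 29], [29, −12]], giving [a_6, a_5]ᵀ = [[−367], [152]].

−367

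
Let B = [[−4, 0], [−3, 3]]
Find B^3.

[[−64, 0], [−39, 27]]

B^2 = [[16, 0], [3, 9]]
B^3 = [[−64, 0], [−39, 27]]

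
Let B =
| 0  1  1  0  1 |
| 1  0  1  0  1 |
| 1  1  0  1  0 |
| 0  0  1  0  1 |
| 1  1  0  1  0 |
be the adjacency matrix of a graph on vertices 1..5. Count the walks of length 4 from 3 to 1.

11

The number of length-4 walks from vertex 3 to vertex 1 is entry (3,1) of B⁴, where B is the adjacency matrix.
B² = [[3, 2, 1, 2, 1], [2, 3, 1, 2, 1], [1, 1, 3, 0, 3], [2, 2, 0, 2, 0], [1, 1, 3, 0, 3]]
B³ = [[4, 5, 7, 2, 7], [5, 4, 7, 2, 7], [7, 7, 2, 6, 2], [2, 2, 6, 0, 6], [7, 7, 2, 6, 2]]
B⁴ = [[19, 18, 11, 14, 11], [18, 19, 11, 14, 11], [11, 11, 20, 4, 20], [14, 14, 4, 12, 4], [11, 11, 20, 4, 20]]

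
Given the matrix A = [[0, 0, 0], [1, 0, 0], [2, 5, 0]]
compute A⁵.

A is strictly triangular, hence nilpotent: A³ = 0, so A⁵ = 0.

[[0, 0, 0], [0, 0, 0], [0, 0, 0]]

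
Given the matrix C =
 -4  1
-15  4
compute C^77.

C² = I (check: tr C = 0 and det C = -1), so C^77 = C since 77 is odd.

[[-4, 1], [-15, 4]]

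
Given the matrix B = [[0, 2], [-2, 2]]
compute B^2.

[[-4, 4], [-4, 0]]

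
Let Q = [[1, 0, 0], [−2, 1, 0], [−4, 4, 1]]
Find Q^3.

[[1, 0, 0], [−6, 1, 0], [−36, 12, 1]]

Q = I + N where N = [[0, 0, 0], [−2, 0, 0], [−4, 4, 0]] is strictly lower-triangular, so N^3 = 0.
(I + N)^3 = I + 3·N + 3·N^2 = [[1, 0, 0], [−6, 1, 0], [−36, 12, 1]].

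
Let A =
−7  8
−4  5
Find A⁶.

tr A = −2 and det A = −3, so the characteristic polynomial is λ² − (−2)λ + (−3) with roots 1 and −3.
Eigenvectors give P = [[1, −2], [1, −1]] with P⁻¹ = [[−1, 2], [−1, 1]], and A = P·diag(1, −3)·P⁻¹.
Then A⁶ = P·diag(1, 729)·P⁻¹ = [[1, −1458], [1, −729]] · [[−1, 2], [−1, 1]] = [[1457, −1456], [728, −727]].

[[1457, −1456], [728, −727]]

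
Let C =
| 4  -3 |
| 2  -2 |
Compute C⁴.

[[76, -48], [32, -20]]

C² = [[10, -6], [4, -2]]
C³ = [[28, -18], [12, -8]]
C⁴ = [[76, -48], [32, -20]]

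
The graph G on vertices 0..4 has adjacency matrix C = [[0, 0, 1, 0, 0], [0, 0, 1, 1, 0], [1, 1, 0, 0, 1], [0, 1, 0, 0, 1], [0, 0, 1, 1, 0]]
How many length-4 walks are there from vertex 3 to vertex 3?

The number of length-4 walks from vertex 3 to vertex 3 is entry (3,3) of C⁴, where C is the adjacency matrix.
C² = [[1, 1, 0, 0, 1], [1, 2, 0, 0, 2], [0, 0, 3, 2, 0], [0, 0, 2, 2, 0], [1, 2, 0, 0, 2]]
C³ = [[0, 0, 3, 2, 0], [0, 0, 5, 4, 0], [3, 5, 0, 0, 5], [2, 4, 0, 0, 4], [0, 0, 5, 4, 0]]
C⁴ = [[3, 5, 0, 0, 5], [5, 9, 0, 0, 9], [0, 0, 13, 10, 0], [0, 0, 10, 8, 0], [5, 9, 0, 0, 9]]

8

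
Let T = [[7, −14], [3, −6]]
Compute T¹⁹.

[[7, −14], [3, −6]]

T² = T (a projection; rank 1, trace 1), so T¹⁹ = T.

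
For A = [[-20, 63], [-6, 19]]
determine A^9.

tr A = -1 and det A = -2, so the characteristic polynomial is λ² − (-1)λ + (-2) with roots -2 and 1.
Eigenvectors give P = [[7, 3], [2, 1]] with P⁻¹ = [[1, -3], [-2, 7]], and A = P·diag(-2, 1)·P⁻¹.
Then A^9 = P·diag(-512, 1)·P⁻¹ = [[-3584, 3], [-1024, 1]] · [[1, -3], [-2, 7]] = [[-3590, 10773], [-1026, 3079]].

[[-3590, 10773], [-1026, 3079]]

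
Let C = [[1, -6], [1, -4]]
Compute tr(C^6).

65

tr C = -3 and det C = 2, so the characteristic polynomial is λ² − (-3)λ + (2) with roots -1 and -2.
Eigenvectors give P = [[3, 2], [1, 1]] with P⁻¹ = [[1, -2], [-1, 3]], and C = P·diag(-1, -2)·P⁻¹.
Then C^6 = P·diag(1, 64)·P⁻¹ = [[3, 128], [1, 64]] · [[1, -2], [-1, 3]] = [[-125, 378], [-63, 190]].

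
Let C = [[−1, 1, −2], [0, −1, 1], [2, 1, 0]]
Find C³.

C² = [[−3, −4, 3], [2, 2, −1], [−2, 1, −3]]
C³ = [[9, 4, 2], [−4, −1, −2], [−4, −6, 5]]

[[9, 4, 2], [−4, −1, −2], [−4, −6, 5]]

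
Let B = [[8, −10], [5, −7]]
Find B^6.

tr B = 1 and det B = −6, so the characteristic polynomial is λ² − (1)λ + (−6) with roots −2 and 3.
Eigenvectors give P = [[−1, 2], [−1, 1]] with P⁻¹ = [[1, −2], [1, −1]], and B = P·diag(−2, 3)·P⁻¹.
Then B^6 = P·diag(64, 729)·P⁻¹ = [[−64, 1458], [−64, 729]] · [[1, −2], [1, −1]] = [[1394, −1330], [665, −601]].

[[1394, −1330], [665, −601]]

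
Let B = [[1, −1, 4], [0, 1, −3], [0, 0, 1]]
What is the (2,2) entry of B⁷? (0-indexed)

1

B = I + N where N = [[0, −1, 4], [0, 0, −3], [0, 0, 0]] is strictly upper-triangular, so N³ = 0.
(I + N)⁷ = I + 7·N + 21·N² = [[1, −7, 91], [0, 1, −21], [0, 0, 1]].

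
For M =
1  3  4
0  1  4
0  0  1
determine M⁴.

[[1, 12, 88], [0, 1, 16], [0, 0, 1]]

M = I + N where N = [[0, 3, 4], [0, 0, 4], [0, 0, 0]] is strictly upper-triangular, so N³ = 0.
(I + N)⁴ = I + 4·N + 6·N² = [[1, 12, 88], [0, 1, 16], [0, 0, 1]].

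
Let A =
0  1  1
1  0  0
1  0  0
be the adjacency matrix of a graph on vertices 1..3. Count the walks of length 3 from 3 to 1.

The number of length-3 walks from vertex 3 to vertex 1 is entry (3,1) of A³, where A is the adjacency matrix.
A² = [[2, 0, 0], [0, 1, 1], [0, 1, 1]]
A³ = [[0, 2, 2], [2, 0, 0], [2, 0, 0]]

2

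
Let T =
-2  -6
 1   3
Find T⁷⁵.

[[-2, -6], [1, 3]]

T² = T (a projection; rank 1, trace 1), so T⁷⁵ = T.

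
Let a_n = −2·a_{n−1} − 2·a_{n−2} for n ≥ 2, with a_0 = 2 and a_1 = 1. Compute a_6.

With companion matrix M = [[−2, −2], [1, 0]], [a_n, a_{n−1}]ᵀ = M·[a_{n−1}, a_{n−2}]ᵀ, so [a_6, a_5]ᵀ = M^5·[a_1, a_0]ᵀ.
M^5 = [[8, 8], [−4, 0]], giving [a_6, a_5]ᵀ = [[24], [−4]].

24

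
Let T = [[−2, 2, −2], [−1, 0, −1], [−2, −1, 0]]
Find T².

[[6, −2, 2], [4, −1, 2], [5, −4, 5]]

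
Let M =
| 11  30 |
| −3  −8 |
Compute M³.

tr M = 3 and det M = 2, so the characteristic polynomial is λ² − (3)λ + (2) with roots 1 and 2.
Eigenvectors give P = [[3, 10], [−1, −3]] with P⁻¹ = [[−3, −10], [1, 3]], and M = P·diag(1, 2)·P⁻¹.
Then M³ = P·diag(1, 8)·P⁻¹ = [[3, 80], [−1, −24]] · [[−3, −10], [1, 3]] = [[71, 210], [−21, −62]].

[[71, 210], [−21, −62]]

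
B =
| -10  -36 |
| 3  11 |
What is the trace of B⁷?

127

tr B = 1 and det B = -2, so the characteristic polynomial is λ² − (1)λ + (-2) with roots 2 and -1.
Eigenvectors give P = [[-3, -4], [1, 1]] with P⁻¹ = [[1, 4], [-1, -3]], and B = P·diag(2, -1)·P⁻¹.
Then B⁷ = P·diag(128, -1)·P⁻¹ = [[-384, 4], [128, -1]] · [[1, 4], [-1, -3]] = [[-388, -1548], [129, 515]].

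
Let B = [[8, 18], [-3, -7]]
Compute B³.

[[26, 54], [-9, -19]]

tr B = 1 and det B = -2, so the characteristic polynomial is λ² − (1)λ + (-2) with roots 2 and -1.
Eigenvectors give P = [[-3, -2], [1, 1]] with P⁻¹ = [[-1, -2], [1, 3]], and B = P·diag(2, -1)·P⁻¹.
Then B³ = P·diag(8, -1)·P⁻¹ = [[-24, 2], [8, -1]] · [[-1, -2], [1, 3]] = [[26, 54], [-9, -19]].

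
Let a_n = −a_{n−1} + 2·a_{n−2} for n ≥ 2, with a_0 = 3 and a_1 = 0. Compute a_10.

With companion matrix T = [[−1, 2], [1, 0]], [a_n, a_{n−1}]ᵀ = T·[a_{n−1}, a_{n−2}]ᵀ, so [a_10, a_9]ᵀ = T⁹·[a_1, a_0]ᵀ.
T⁹ = [[−341, 342], [171, −170]], giving [a_10, a_9]ᵀ = [[1026], [−510]].

1026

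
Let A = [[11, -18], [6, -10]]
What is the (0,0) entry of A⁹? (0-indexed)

2051

tr A = 1 and det A = -2, so the characteristic polynomial is λ² − (1)λ + (-2) with roots 2 and -1.
Eigenvectors give P = [[2, -3], [1, -2]] with P⁻¹ = [[2, -3], [1, -2]], and A = P·diag(2, -1)·P⁻¹.
Then A⁹ = P·diag(512, -1)·P⁻¹ = [[1024, 3], [512, 2]] · [[2, -3], [1, -2]] = [[2051, -3078], [1026, -1540]].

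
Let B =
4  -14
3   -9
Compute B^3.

[[106, -266], [57, -141]]

tr B = -5 and det B = 6, so the characteristic polynomial is λ² − (-5)λ + (6) with roots -3 and -2.
Eigenvectors give P = [[2, -7], [1, -3]] with P⁻¹ = [[-3, 7], [-1, 2]], and B = P·diag(-3, -2)·P⁻¹.
Then B^3 = P·diag(-27, -8)·P⁻¹ = [[-54, 56], [-27, 24]] · [[-3, 7], [-1, 2]] = [[106, -266], [57, -141]].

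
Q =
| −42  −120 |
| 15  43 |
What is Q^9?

[[−162072, −484680], [60585, 181243]]

tr Q = 1 and det Q = −6, so the characteristic polynomial is λ² − (1)λ + (−6) with roots 3 and −2.
Eigenvectors give P = [[−8, −3], [3, 1]] with P⁻¹ = [[1, 3], [−3, −8]], and Q = P·diag(3, −2)·P⁻¹.
Then Q^9 = P·diag(19683, −512)·P⁻¹ = [[−157464, 1536], [59049, −512]] · [[1, 3], [−3, −8]] = [[−162072, −484680], [60585, 181243]].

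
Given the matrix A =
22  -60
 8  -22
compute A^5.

tr A = 0 and det A = -4, so the characteristic polynomial is λ² − (0)λ + (-4) with roots 2 and -2.
Eigenvectors give P = [[3, -5], [1, -2]] with P⁻¹ = [[2, -5], [1, -3]], and A = P·diag(2, -2)·P⁻¹.
Then A^5 = P·diag(32, -32)·P⁻¹ = [[96, 160], [32, 64]] · [[2, -5], [1, -3]] = [[352, -960], [128, -352]].

[[352, -960], [128, -352]]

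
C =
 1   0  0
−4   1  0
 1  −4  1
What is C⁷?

C = I + N where N = [[0, 0, 0], [−4, 0, 0], [1, −4, 0]] is strictly lower-triangular, so N³ = 0.
(I + N)⁷ = I + 7·N + 21·N² = [[1, 0, 0], [−28, 1, 0], [343, −28, 1]].

[[1, 0, 0], [−28, 1, 0], [343, −28, 1]]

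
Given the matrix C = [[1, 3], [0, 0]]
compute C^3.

[[1, 3], [0, 0]]

C^2 = [[1, 3], [0, 0]]
C^3 = [[1, 3], [0, 0]]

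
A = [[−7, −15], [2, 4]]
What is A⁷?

tr A = −3 and det A = 2, so the characteristic polynomial is λ² − (−3)λ + (2) with roots −1 and −2.
Eigenvectors give P = [[−5, −3], [2, 1]] with P⁻¹ = [[1, 3], [−2, −5]], and A = P·diag(−1, −2)·P⁻¹.
Then A⁷ = P·diag(−1, −128)·P⁻¹ = [[5, 384], [−2, −128]] · [[1, 3], [−2, −5]] = [[−763, −1905], [254, 634]].

[[−763, −1905], [254, 634]]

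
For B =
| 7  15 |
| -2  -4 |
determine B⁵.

tr B = 3 and det B = 2, so the characteristic polynomial is λ² − (3)λ + (2) with roots 1 and 2.
Eigenvectors give P = [[-5, -3], [2, 1]] with P⁻¹ = [[1, 3], [-2, -5]], and B = P·diag(1, 2)·P⁻¹.
Then B⁵ = P·diag(1, 32)·P⁻¹ = [[-5, -96], [2, 32]] · [[1, 3], [-2, -5]] = [[187, 465], [-62, -154]].

[[187, 465], [-62, -154]]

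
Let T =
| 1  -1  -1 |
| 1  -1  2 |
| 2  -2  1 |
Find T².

[[-2, 2, -4], [4, -4, -1], [2, -2, -5]]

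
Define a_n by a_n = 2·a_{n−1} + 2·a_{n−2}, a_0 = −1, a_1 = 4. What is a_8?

2928

With companion matrix T = [[2, 2], [1, 0]], [a_n, a_{n−1}]ᵀ = T·[a_{n−1}, a_{n−2}]ᵀ, so [a_8, a_7]ᵀ = T⁷·[a_1, a_0]ᵀ.
T⁷ = [[896, 656], [328, 240]], giving [a_8, a_7]ᵀ = [[2928], [1072]].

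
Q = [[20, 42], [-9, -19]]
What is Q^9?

[[3590, 7182], [-1539, -3079]]

tr Q = 1 and det Q = -2, so the characteristic polynomial is λ² − (1)λ + (-2) with roots -1 and 2.
Eigenvectors give P = [[2, -7], [-1, 3]] with P⁻¹ = [[-3, -7], [-1, -2]], and Q = P·diag(-1, 2)·P⁻¹.
Then Q^9 = P·diag(-1, 512)·P⁻¹ = [[-2, -3584], [1, 1536]] · [[-3, -7], [-1, -2]] = [[3590, 7182], [-1539, -3079]].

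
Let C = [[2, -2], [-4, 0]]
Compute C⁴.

[[176, -80], [-160, 96]]

C² = [[12, -4], [-8, 8]]
C³ = [[40, -24], [-48, 16]]
C⁴ = [[176, -80], [-160, 96]]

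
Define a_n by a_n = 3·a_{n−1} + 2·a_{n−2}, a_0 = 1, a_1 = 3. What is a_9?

With companion matrix B = [[3, 2], [1, 0]], [a_n, a_{n−1}]ᵀ = B·[a_{n−1}, a_{n−2}]ᵀ, so [a_9, a_8]ᵀ = B⁸·[a_1, a_0]ᵀ.
B⁸ = [[22363, 12558], [6279, 3526]], giving [a_9, a_8]ᵀ = [[79647], [22363]].

79647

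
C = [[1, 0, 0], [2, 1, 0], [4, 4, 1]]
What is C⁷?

C = I + N where N = [[0, 0, 0], [2, 0, 0], [4, 4, 0]] is strictly lower-triangular, so N³ = 0.
(I + N)⁷ = I + 7·N + 21·N² = [[1, 0, 0], [14, 1, 0], [196, 28, 1]].

[[1, 0, 0], [14, 1, 0], [196, 28, 1]]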